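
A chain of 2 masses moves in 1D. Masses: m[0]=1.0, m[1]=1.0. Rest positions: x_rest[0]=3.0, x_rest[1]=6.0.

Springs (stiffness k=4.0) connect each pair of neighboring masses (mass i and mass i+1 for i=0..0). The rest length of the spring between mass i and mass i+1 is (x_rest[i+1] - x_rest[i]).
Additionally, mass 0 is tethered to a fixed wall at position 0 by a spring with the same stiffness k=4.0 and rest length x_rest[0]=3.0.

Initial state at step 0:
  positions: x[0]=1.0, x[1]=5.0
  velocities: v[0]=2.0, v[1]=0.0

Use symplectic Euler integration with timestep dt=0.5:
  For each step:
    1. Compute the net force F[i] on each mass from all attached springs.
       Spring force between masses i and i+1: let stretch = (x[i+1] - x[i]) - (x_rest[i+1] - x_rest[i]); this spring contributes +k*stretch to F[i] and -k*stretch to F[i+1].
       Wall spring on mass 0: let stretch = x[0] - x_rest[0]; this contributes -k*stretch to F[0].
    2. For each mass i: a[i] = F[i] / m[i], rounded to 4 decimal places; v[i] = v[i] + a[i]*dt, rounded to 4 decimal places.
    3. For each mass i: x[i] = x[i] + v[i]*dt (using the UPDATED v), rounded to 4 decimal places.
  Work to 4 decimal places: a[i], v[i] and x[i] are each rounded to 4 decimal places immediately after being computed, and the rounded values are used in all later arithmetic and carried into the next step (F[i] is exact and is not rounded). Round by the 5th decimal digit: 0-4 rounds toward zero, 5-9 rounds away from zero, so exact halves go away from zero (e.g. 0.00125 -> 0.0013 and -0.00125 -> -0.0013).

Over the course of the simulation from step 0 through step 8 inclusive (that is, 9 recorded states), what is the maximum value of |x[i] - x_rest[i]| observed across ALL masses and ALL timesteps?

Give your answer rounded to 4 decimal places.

Answer: 3.0000

Derivation:
Step 0: x=[1.0000 5.0000] v=[2.0000 0.0000]
Step 1: x=[5.0000 4.0000] v=[8.0000 -2.0000]
Step 2: x=[3.0000 7.0000] v=[-4.0000 6.0000]
Step 3: x=[2.0000 9.0000] v=[-2.0000 4.0000]
Step 4: x=[6.0000 7.0000] v=[8.0000 -4.0000]
Step 5: x=[5.0000 7.0000] v=[-2.0000 0.0000]
Step 6: x=[1.0000 8.0000] v=[-8.0000 2.0000]
Step 7: x=[3.0000 5.0000] v=[4.0000 -6.0000]
Step 8: x=[4.0000 3.0000] v=[2.0000 -4.0000]
Max displacement = 3.0000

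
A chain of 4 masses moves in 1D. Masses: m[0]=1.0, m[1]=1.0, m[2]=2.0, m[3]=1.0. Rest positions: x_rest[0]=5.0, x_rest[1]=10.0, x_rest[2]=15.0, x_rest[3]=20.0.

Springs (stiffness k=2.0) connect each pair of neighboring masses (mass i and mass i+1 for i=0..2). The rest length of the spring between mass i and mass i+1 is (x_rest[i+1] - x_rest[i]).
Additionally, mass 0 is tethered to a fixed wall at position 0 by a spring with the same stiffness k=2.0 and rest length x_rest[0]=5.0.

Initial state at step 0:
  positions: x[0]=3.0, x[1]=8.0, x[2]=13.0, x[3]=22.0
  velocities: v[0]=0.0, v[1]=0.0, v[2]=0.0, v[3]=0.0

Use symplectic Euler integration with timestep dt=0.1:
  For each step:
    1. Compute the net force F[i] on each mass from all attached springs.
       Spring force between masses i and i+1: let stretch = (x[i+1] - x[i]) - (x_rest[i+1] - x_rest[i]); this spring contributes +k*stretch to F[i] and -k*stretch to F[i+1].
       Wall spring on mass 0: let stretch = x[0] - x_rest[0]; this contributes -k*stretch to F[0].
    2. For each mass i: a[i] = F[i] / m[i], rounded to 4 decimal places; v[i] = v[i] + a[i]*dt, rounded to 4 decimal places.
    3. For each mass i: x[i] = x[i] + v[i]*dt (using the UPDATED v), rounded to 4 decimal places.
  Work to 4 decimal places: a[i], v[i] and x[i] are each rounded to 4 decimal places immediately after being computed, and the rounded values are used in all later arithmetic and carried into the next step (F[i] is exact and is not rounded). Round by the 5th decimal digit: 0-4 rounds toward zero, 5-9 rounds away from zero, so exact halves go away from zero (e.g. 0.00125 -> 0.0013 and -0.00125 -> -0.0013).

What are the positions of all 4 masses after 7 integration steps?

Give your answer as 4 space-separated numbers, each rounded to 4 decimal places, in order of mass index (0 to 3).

Answer: 3.9375 8.1761 13.9330 20.0460

Derivation:
Step 0: x=[3.0000 8.0000 13.0000 22.0000] v=[0.0000 0.0000 0.0000 0.0000]
Step 1: x=[3.0400 8.0000 13.0400 21.9200] v=[0.4000 0.0000 0.4000 -0.8000]
Step 2: x=[3.1184 8.0016 13.1184 21.7624] v=[0.7840 0.0160 0.7840 -1.5760]
Step 3: x=[3.2321 8.0079 13.2321 21.5319] v=[1.1370 0.0627 1.1367 -2.3048]
Step 4: x=[3.3767 8.0231 13.3765 21.2354] v=[1.4457 0.1524 1.4443 -2.9648]
Step 5: x=[3.5467 8.0525 13.5460 20.8817] v=[1.6996 0.2938 1.6949 -3.5366]
Step 6: x=[3.7358 8.1016 13.7339 20.4813] v=[1.8914 0.4913 1.8791 -4.0037]
Step 7: x=[3.9375 8.1761 13.9330 20.0460] v=[2.0174 0.7446 1.9906 -4.3532]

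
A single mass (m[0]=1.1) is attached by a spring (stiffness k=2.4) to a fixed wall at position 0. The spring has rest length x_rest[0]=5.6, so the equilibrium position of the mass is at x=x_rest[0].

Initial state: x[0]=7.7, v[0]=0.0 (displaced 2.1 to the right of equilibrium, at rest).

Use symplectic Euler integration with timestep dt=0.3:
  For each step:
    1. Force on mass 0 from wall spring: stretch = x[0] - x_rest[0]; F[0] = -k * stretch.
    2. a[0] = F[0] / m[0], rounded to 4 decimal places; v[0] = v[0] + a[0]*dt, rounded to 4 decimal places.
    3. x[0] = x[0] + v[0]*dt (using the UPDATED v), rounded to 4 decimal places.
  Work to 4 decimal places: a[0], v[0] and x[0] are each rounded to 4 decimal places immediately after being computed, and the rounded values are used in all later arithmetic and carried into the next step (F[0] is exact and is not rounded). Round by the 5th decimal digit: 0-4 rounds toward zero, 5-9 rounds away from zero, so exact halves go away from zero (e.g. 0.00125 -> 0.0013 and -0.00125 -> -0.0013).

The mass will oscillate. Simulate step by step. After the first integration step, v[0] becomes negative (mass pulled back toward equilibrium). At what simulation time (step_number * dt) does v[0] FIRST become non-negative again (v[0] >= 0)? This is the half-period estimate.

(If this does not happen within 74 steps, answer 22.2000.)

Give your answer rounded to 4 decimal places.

Answer: 2.4000

Derivation:
Step 0: x=[7.7000] v=[0.0000]
Step 1: x=[7.2877] v=[-1.3745]
Step 2: x=[6.5439] v=[-2.4792]
Step 3: x=[5.6148] v=[-3.0970]
Step 4: x=[4.6828] v=[-3.1067]
Step 5: x=[3.9309] v=[-2.5063]
Step 6: x=[3.5068] v=[-1.4138]
Step 7: x=[3.4937] v=[-0.0437]
Step 8: x=[3.8942] v=[1.3350]
First v>=0 after going negative at step 8, time=2.4000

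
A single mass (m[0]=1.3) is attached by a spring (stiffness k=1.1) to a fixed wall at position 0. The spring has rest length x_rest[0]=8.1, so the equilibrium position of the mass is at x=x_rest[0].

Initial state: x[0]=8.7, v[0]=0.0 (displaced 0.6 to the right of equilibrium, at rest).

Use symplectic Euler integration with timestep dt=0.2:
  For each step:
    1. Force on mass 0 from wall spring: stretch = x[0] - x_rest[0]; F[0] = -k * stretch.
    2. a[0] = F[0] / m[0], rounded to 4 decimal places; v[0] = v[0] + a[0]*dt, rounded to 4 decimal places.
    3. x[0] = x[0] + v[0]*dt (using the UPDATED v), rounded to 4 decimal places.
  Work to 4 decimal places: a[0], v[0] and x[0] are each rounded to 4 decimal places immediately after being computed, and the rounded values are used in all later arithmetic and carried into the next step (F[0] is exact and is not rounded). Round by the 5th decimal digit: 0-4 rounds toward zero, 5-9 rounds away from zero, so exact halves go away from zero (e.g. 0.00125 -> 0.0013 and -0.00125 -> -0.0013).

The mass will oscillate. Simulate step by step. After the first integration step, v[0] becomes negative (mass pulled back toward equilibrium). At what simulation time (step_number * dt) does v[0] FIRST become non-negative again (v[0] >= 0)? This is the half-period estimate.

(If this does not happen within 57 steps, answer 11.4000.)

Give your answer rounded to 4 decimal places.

Step 0: x=[8.7000] v=[0.0000]
Step 1: x=[8.6797] v=[-0.1015]
Step 2: x=[8.6398] v=[-0.1996]
Step 3: x=[8.5816] v=[-0.2910]
Step 4: x=[8.5071] v=[-0.3725]
Step 5: x=[8.4188] v=[-0.4414]
Step 6: x=[8.3197] v=[-0.4954]
Step 7: x=[8.2132] v=[-0.5326]
Step 8: x=[8.1028] v=[-0.5518]
Step 9: x=[7.9923] v=[-0.5523]
Step 10: x=[7.8855] v=[-0.5341]
Step 11: x=[7.7859] v=[-0.4978]
Step 12: x=[7.6970] v=[-0.4446]
Step 13: x=[7.6217] v=[-0.3764]
Step 14: x=[7.5626] v=[-0.2955]
Step 15: x=[7.5217] v=[-0.2046]
Step 16: x=[7.5004] v=[-0.1067]
Step 17: x=[7.4994] v=[-0.0052]
Step 18: x=[7.5187] v=[0.0964]
First v>=0 after going negative at step 18, time=3.6000

Answer: 3.6000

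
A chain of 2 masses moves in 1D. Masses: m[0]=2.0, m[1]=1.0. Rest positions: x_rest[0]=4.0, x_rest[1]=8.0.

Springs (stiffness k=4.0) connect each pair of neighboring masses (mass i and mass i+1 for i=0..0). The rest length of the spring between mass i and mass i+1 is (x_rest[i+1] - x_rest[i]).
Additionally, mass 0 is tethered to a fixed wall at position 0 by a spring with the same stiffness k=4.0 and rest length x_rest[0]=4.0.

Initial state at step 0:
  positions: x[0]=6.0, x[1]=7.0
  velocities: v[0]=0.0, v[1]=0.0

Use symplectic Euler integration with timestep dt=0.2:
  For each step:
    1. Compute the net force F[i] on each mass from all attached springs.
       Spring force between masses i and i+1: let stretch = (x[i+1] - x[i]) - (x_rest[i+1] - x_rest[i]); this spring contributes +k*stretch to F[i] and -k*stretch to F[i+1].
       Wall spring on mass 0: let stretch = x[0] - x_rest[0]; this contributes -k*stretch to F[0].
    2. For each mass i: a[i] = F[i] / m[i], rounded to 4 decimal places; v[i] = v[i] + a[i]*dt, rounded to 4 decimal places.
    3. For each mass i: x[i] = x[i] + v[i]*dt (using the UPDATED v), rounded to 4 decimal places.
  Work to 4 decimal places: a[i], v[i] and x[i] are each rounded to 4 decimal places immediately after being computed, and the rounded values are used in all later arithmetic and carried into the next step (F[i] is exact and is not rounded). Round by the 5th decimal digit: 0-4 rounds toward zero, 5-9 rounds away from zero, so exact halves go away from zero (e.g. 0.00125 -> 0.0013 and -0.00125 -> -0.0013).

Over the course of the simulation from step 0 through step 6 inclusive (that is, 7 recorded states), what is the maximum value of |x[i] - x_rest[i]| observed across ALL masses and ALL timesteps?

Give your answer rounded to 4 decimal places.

Step 0: x=[6.0000 7.0000] v=[0.0000 0.0000]
Step 1: x=[5.6000 7.4800] v=[-2.0000 2.4000]
Step 2: x=[4.9024 8.2992] v=[-3.4880 4.0960]
Step 3: x=[4.0844 9.2149] v=[-4.0902 4.5786]
Step 4: x=[3.3500 9.9497] v=[-3.6718 3.6742]
Step 5: x=[2.8756 10.2686] v=[-2.3719 1.5944]
Step 6: x=[2.7626 10.0446] v=[-0.5649 -1.1200]
Max displacement = 2.2686

Answer: 2.2686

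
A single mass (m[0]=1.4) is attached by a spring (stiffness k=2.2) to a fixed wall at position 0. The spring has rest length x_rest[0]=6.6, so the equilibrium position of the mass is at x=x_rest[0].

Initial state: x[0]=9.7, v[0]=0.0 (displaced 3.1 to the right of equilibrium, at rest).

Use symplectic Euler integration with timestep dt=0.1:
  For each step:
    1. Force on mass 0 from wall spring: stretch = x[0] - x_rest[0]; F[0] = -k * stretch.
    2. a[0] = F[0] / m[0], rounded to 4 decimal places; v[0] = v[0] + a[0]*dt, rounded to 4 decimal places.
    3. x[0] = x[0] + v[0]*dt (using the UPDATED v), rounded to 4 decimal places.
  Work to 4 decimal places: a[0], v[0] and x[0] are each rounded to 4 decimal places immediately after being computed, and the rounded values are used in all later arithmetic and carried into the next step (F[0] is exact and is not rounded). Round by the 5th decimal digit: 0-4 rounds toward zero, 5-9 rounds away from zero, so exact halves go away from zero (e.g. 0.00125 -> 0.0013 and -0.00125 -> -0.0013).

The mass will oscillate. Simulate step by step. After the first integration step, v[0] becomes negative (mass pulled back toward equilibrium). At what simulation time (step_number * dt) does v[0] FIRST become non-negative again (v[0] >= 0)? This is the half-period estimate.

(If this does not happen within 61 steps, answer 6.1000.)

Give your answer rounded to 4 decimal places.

Answer: 2.6000

Derivation:
Step 0: x=[9.7000] v=[0.0000]
Step 1: x=[9.6513] v=[-0.4871]
Step 2: x=[9.5546] v=[-0.9666]
Step 3: x=[9.4115] v=[-1.4309]
Step 4: x=[9.2242] v=[-1.8727]
Step 5: x=[8.9957] v=[-2.2851]
Step 6: x=[8.7295] v=[-2.6616]
Step 7: x=[8.4299] v=[-2.9962]
Step 8: x=[8.1015] v=[-3.2838]
Step 9: x=[7.7495] v=[-3.5198]
Step 10: x=[7.3795] v=[-3.7004]
Step 11: x=[6.9972] v=[-3.8229]
Step 12: x=[6.6087] v=[-3.8853]
Step 13: x=[6.2200] v=[-3.8867]
Step 14: x=[5.8373] v=[-3.8270]
Step 15: x=[5.4666] v=[-3.7072]
Step 16: x=[5.1137] v=[-3.5291]
Step 17: x=[4.7842] v=[-3.2955]
Step 18: x=[4.4832] v=[-3.0102]
Step 19: x=[4.2154] v=[-2.6776]
Step 20: x=[3.9851] v=[-2.3029]
Step 21: x=[3.7959] v=[-1.8920]
Step 22: x=[3.6508] v=[-1.4514]
Step 23: x=[3.5520] v=[-0.9880]
Step 24: x=[3.5011] v=[-0.5090]
Step 25: x=[3.4989] v=[-0.0220]
Step 26: x=[3.5454] v=[0.4653]
First v>=0 after going negative at step 26, time=2.6000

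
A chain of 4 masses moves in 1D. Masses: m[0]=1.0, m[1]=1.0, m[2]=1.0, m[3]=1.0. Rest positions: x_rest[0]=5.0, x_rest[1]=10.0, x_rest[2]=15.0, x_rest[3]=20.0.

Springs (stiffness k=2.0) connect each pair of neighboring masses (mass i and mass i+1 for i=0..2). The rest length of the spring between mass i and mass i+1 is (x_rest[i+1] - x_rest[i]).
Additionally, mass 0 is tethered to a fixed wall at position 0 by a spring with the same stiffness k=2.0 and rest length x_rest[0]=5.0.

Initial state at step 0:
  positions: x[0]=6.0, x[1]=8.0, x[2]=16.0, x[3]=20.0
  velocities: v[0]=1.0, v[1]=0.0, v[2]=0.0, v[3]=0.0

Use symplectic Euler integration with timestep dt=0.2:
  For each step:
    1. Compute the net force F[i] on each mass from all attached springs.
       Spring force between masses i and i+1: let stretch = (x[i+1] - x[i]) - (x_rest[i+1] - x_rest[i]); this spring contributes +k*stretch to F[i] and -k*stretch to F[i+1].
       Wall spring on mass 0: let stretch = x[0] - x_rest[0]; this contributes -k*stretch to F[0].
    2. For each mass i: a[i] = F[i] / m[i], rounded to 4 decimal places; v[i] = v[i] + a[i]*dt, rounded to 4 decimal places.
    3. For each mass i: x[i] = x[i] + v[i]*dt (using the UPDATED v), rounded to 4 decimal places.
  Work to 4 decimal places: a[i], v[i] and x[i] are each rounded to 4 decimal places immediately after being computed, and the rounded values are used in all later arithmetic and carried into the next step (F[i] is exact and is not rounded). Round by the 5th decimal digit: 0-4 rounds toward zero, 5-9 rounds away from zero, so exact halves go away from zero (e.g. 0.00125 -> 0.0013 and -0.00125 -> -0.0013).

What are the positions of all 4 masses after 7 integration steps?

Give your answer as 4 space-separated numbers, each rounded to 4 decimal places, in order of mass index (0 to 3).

Answer: 4.4272 11.6776 14.5203 19.9169

Derivation:
Step 0: x=[6.0000 8.0000 16.0000 20.0000] v=[1.0000 0.0000 0.0000 0.0000]
Step 1: x=[5.8800 8.4800 15.6800 20.0800] v=[-0.6000 2.4000 -1.6000 0.4000]
Step 2: x=[5.4976 9.3280 15.1360 20.2080] v=[-1.9120 4.2400 -2.7200 0.6400]
Step 3: x=[4.9818 10.3342 14.5331 20.3302] v=[-2.5789 5.0310 -3.0144 0.6112]
Step 4: x=[4.4957 11.2481 14.0581 20.3887] v=[-2.4307 4.5696 -2.3751 0.2924]
Step 5: x=[4.1901 11.8466 13.8647 20.3407] v=[-1.5280 2.9926 -0.9669 -0.2398]
Step 6: x=[4.1618 11.9940 14.0280 20.1747] v=[-0.1414 0.7372 0.8163 -0.8302]
Step 7: x=[4.4272 11.6776 14.5203 19.9169] v=[1.3268 -1.5821 2.4614 -1.2889]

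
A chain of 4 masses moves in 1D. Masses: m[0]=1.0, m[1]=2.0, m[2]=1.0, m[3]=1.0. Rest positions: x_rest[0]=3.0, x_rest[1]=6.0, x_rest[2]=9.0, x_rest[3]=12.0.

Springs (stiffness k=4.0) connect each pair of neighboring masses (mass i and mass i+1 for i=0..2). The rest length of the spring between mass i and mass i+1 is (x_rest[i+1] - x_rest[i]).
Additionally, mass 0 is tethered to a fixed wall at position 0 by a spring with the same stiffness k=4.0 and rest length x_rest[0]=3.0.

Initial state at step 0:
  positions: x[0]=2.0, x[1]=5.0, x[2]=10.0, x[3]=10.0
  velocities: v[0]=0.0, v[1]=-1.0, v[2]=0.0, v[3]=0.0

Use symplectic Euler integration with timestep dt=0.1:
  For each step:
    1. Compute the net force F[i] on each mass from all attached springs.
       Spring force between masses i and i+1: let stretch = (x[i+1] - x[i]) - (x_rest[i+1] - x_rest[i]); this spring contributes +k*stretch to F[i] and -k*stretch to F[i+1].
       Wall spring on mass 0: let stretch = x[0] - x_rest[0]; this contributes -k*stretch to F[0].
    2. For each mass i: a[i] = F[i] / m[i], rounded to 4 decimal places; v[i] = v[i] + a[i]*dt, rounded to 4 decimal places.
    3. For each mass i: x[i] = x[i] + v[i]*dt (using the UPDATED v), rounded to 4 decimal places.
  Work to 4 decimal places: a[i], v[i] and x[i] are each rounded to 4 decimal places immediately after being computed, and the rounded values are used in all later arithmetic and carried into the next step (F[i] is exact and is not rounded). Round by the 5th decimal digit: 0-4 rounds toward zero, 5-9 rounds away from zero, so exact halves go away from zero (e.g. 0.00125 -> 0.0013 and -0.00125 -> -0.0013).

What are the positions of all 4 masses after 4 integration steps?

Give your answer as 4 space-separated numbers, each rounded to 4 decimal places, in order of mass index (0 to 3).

Answer: 2.3384 4.9703 8.2816 11.0168

Derivation:
Step 0: x=[2.0000 5.0000 10.0000 10.0000] v=[0.0000 -1.0000 0.0000 0.0000]
Step 1: x=[2.0400 4.9400 9.8000 10.1200] v=[0.4000 -0.6000 -2.0000 1.2000]
Step 2: x=[2.1144 4.9192 9.4184 10.3472] v=[0.7440 -0.2080 -3.8160 2.2720]
Step 3: x=[2.2164 4.9323 8.8940 10.6573] v=[1.0202 0.1309 -5.2442 3.1005]
Step 4: x=[2.3384 4.9703 8.2816 11.0168] v=[1.2200 0.3801 -6.1236 3.5952]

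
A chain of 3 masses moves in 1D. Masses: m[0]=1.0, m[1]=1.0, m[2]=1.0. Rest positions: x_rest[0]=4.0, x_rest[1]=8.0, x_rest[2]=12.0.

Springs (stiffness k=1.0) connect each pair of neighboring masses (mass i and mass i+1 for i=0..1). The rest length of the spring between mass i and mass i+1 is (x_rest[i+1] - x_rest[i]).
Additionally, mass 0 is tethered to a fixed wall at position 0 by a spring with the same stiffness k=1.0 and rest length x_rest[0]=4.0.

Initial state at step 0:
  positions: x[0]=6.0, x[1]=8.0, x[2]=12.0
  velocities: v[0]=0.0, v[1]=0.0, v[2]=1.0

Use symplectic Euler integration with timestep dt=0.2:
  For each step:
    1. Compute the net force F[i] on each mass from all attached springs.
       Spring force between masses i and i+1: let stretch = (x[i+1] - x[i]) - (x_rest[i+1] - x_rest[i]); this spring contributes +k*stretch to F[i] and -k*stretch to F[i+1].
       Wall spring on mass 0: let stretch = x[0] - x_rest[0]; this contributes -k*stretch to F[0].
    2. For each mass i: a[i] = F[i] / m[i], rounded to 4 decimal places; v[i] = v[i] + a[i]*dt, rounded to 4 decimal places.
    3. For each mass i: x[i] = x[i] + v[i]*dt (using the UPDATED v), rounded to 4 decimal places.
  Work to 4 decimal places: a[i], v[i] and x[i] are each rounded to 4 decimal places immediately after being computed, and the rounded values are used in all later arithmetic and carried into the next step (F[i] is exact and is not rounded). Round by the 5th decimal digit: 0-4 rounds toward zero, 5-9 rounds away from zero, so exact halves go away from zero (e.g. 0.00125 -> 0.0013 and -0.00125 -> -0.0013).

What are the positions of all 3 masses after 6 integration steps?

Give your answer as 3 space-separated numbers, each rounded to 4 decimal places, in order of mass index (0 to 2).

Answer: 3.6345 9.1542 13.1281

Derivation:
Step 0: x=[6.0000 8.0000 12.0000] v=[0.0000 0.0000 1.0000]
Step 1: x=[5.8400 8.0800 12.2000] v=[-0.8000 0.4000 1.0000]
Step 2: x=[5.5360 8.2352 12.3952] v=[-1.5200 0.7760 0.9760]
Step 3: x=[5.1185 8.4488 12.5840] v=[-2.0874 1.0682 0.9440]
Step 4: x=[4.6295 8.6946 12.7674] v=[-2.4450 1.2292 0.9170]
Step 5: x=[4.1179 8.9407 12.9479] v=[-2.5579 1.2307 0.9024]
Step 6: x=[3.6345 9.1542 13.1281] v=[-2.4169 1.0676 0.9010]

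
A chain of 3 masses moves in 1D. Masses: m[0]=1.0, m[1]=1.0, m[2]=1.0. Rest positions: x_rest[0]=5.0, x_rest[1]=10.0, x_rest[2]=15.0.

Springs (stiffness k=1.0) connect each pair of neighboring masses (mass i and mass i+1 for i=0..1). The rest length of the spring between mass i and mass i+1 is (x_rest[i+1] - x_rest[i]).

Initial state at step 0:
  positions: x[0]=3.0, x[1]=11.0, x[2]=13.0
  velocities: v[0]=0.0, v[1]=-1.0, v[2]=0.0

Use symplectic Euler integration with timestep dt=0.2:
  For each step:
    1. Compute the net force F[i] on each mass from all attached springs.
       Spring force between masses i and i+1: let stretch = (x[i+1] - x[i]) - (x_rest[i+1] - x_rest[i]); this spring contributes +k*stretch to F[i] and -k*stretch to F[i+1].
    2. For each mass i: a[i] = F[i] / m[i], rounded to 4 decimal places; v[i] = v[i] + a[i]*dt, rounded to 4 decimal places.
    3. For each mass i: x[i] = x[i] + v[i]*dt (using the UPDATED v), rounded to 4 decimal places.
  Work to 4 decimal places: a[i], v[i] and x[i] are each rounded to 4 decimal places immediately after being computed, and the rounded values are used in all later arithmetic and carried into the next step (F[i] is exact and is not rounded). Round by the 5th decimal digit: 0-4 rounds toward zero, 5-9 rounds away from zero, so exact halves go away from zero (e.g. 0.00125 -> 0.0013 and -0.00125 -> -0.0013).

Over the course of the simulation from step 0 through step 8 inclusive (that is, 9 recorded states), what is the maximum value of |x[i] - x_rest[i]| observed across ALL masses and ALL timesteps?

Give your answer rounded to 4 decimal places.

Step 0: x=[3.0000 11.0000 13.0000] v=[0.0000 -1.0000 0.0000]
Step 1: x=[3.1200 10.5600 13.1200] v=[0.6000 -2.2000 0.6000]
Step 2: x=[3.3376 9.9248 13.3376] v=[1.0880 -3.1760 1.0880]
Step 3: x=[3.6187 9.1626 13.6187] v=[1.4054 -3.8109 1.4054]
Step 4: x=[3.9215 8.3569 13.9215] v=[1.5142 -4.0285 1.5142]
Step 5: x=[4.2018 7.5964 14.2018] v=[1.4013 -3.8027 1.4013]
Step 6: x=[4.4178 6.9643 14.4178] v=[1.0802 -3.1605 1.0802]
Step 7: x=[4.5357 6.5285 14.5357] v=[0.5895 -2.1791 0.5895]
Step 8: x=[4.5333 6.3333 14.5333] v=[-0.0119 -0.9762 -0.0119]
Max displacement = 3.6667

Answer: 3.6667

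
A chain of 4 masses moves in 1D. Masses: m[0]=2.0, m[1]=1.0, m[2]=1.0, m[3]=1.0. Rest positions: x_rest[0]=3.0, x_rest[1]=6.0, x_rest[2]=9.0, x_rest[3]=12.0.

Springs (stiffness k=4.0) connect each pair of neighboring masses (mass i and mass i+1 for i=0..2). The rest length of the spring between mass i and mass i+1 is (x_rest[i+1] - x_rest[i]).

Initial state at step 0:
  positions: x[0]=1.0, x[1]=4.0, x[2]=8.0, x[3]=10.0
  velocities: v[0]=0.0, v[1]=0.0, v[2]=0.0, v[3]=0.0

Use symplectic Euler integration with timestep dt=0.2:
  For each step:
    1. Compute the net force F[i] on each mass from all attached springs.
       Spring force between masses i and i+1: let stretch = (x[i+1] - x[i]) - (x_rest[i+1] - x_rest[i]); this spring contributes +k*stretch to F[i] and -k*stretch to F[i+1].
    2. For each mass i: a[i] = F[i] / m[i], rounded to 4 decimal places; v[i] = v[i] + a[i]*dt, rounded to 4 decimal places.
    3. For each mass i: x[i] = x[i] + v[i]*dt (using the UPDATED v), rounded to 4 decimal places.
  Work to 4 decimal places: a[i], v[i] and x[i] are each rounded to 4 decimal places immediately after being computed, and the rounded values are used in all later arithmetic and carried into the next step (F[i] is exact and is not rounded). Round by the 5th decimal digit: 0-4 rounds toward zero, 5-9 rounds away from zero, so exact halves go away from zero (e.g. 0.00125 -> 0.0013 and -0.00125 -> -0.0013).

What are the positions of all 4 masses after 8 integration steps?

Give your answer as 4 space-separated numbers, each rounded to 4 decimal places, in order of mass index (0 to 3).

Step 0: x=[1.0000 4.0000 8.0000 10.0000] v=[0.0000 0.0000 0.0000 0.0000]
Step 1: x=[1.0000 4.1600 7.6800 10.1600] v=[0.0000 0.8000 -1.6000 0.8000]
Step 2: x=[1.0128 4.3776 7.1936 10.4032] v=[0.0640 1.0880 -2.4320 1.2160]
Step 3: x=[1.0548 4.5074 6.7702 10.6129] v=[0.2099 0.6490 -2.1171 1.0483]
Step 4: x=[1.1330 4.4468 6.5996 10.6877] v=[0.3909 -0.3028 -0.8532 0.3741]
Step 5: x=[1.2363 4.2005 6.7386 10.5884] v=[0.5164 -1.2316 0.6950 -0.4964]
Step 6: x=[1.3367 3.8860 7.0875 10.3532] v=[0.5021 -1.5725 1.7444 -1.1762]
Step 7: x=[1.4011 3.6759 7.4467 10.0754] v=[0.3218 -1.0507 1.7958 -1.3888]
Step 8: x=[1.4074 3.7051 7.6231 9.8570] v=[0.0317 0.1461 0.8821 -1.0918]

Answer: 1.4074 3.7051 7.6231 9.8570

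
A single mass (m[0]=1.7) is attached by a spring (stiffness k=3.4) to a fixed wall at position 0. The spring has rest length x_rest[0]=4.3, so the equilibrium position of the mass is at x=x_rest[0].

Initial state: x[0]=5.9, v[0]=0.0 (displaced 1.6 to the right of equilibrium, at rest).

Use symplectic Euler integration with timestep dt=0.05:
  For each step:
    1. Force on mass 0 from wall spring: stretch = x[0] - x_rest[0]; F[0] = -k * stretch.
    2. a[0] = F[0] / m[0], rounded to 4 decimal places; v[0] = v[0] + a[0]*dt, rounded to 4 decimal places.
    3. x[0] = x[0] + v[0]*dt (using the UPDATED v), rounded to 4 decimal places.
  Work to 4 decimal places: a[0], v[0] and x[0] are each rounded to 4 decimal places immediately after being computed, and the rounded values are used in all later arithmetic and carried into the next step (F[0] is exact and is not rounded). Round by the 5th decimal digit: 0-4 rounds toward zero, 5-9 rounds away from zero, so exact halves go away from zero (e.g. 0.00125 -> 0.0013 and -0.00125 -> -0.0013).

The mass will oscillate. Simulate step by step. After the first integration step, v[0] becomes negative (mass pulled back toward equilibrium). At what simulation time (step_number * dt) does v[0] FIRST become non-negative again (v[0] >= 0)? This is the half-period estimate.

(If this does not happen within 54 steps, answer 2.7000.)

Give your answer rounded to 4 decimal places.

Answer: 2.2500

Derivation:
Step 0: x=[5.9000] v=[0.0000]
Step 1: x=[5.8920] v=[-0.1600]
Step 2: x=[5.8760] v=[-0.3192]
Step 3: x=[5.8522] v=[-0.4768]
Step 4: x=[5.8206] v=[-0.6320]
Step 5: x=[5.7814] v=[-0.7841]
Step 6: x=[5.7348] v=[-0.9322]
Step 7: x=[5.6810] v=[-1.0757]
Step 8: x=[5.6203] v=[-1.2138]
Step 9: x=[5.5530] v=[-1.3458]
Step 10: x=[5.4794] v=[-1.4711]
Step 11: x=[5.4000] v=[-1.5890]
Step 12: x=[5.3151] v=[-1.6990]
Step 13: x=[5.2251] v=[-1.8005]
Step 14: x=[5.1305] v=[-1.8930]
Step 15: x=[5.0317] v=[-1.9761]
Step 16: x=[4.9292] v=[-2.0493]
Step 17: x=[4.8236] v=[-2.1122]
Step 18: x=[4.7154] v=[-2.1646]
Step 19: x=[4.6051] v=[-2.2061]
Step 20: x=[4.4933] v=[-2.2366]
Step 21: x=[4.3805] v=[-2.2559]
Step 22: x=[4.2673] v=[-2.2640]
Step 23: x=[4.1543] v=[-2.2607]
Step 24: x=[4.0420] v=[-2.2461]
Step 25: x=[3.9310] v=[-2.2203]
Step 26: x=[3.8218] v=[-2.1834]
Step 27: x=[3.7150] v=[-2.1356]
Step 28: x=[3.6111] v=[-2.0771]
Step 29: x=[3.5107] v=[-2.0082]
Step 30: x=[3.4142] v=[-1.9293]
Step 31: x=[3.3222] v=[-1.8407]
Step 32: x=[3.2351] v=[-1.7429]
Step 33: x=[3.1533] v=[-1.6364]
Step 34: x=[3.0772] v=[-1.5217]
Step 35: x=[3.0072] v=[-1.3994]
Step 36: x=[2.9437] v=[-1.2701]
Step 37: x=[2.8870] v=[-1.1345]
Step 38: x=[2.8373] v=[-0.9932]
Step 39: x=[2.7950] v=[-0.8469]
Step 40: x=[2.7602] v=[-0.6964]
Step 41: x=[2.7331] v=[-0.5424]
Step 42: x=[2.7138] v=[-0.3857]
Step 43: x=[2.7024] v=[-0.2271]
Step 44: x=[2.6990] v=[-0.0673]
Step 45: x=[2.7036] v=[0.0928]
First v>=0 after going negative at step 45, time=2.2500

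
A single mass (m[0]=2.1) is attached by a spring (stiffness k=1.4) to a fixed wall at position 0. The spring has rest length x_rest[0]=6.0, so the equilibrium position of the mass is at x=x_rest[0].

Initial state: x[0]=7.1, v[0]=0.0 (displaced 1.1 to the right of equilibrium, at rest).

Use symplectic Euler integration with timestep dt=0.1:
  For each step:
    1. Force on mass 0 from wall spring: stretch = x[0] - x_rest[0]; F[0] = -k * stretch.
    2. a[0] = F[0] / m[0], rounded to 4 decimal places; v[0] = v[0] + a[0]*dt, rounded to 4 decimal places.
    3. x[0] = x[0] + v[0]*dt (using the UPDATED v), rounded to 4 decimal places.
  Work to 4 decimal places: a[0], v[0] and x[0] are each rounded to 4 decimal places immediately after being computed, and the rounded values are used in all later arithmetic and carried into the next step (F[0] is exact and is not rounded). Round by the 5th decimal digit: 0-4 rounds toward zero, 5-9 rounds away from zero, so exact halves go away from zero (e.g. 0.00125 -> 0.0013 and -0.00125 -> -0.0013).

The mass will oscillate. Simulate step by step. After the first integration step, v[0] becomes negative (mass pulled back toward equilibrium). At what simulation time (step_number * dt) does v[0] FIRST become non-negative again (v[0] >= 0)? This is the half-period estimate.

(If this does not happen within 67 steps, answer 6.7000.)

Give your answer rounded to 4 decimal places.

Answer: 3.9000

Derivation:
Step 0: x=[7.1000] v=[0.0000]
Step 1: x=[7.0927] v=[-0.0733]
Step 2: x=[7.0781] v=[-0.1462]
Step 3: x=[7.0563] v=[-0.2181]
Step 4: x=[7.0275] v=[-0.2885]
Step 5: x=[6.9918] v=[-0.3570]
Step 6: x=[6.9495] v=[-0.4231]
Step 7: x=[6.9009] v=[-0.4864]
Step 8: x=[6.8463] v=[-0.5465]
Step 9: x=[6.7860] v=[-0.6029]
Step 10: x=[6.7205] v=[-0.6553]
Step 11: x=[6.6502] v=[-0.7033]
Step 12: x=[6.5755] v=[-0.7467]
Step 13: x=[6.4970] v=[-0.7851]
Step 14: x=[6.4152] v=[-0.8182]
Step 15: x=[6.3306] v=[-0.8459]
Step 16: x=[6.2438] v=[-0.8679]
Step 17: x=[6.1554] v=[-0.8842]
Step 18: x=[6.0659] v=[-0.8946]
Step 19: x=[5.9760] v=[-0.8990]
Step 20: x=[5.8863] v=[-0.8974]
Step 21: x=[5.7973] v=[-0.8898]
Step 22: x=[5.7097] v=[-0.8763]
Step 23: x=[5.6240] v=[-0.8570]
Step 24: x=[5.5408] v=[-0.8319]
Step 25: x=[5.4607] v=[-0.8013]
Step 26: x=[5.3842] v=[-0.7654]
Step 27: x=[5.3118] v=[-0.7244]
Step 28: x=[5.2440] v=[-0.6785]
Step 29: x=[5.1812] v=[-0.6281]
Step 30: x=[5.1239] v=[-0.5735]
Step 31: x=[5.0724] v=[-0.5151]
Step 32: x=[5.0271] v=[-0.4533]
Step 33: x=[4.9883] v=[-0.3884]
Step 34: x=[4.9562] v=[-0.3210]
Step 35: x=[4.9311] v=[-0.2514]
Step 36: x=[4.9131] v=[-0.1801]
Step 37: x=[4.9023] v=[-0.1076]
Step 38: x=[4.8989] v=[-0.0344]
Step 39: x=[4.9028] v=[0.0390]
First v>=0 after going negative at step 39, time=3.9000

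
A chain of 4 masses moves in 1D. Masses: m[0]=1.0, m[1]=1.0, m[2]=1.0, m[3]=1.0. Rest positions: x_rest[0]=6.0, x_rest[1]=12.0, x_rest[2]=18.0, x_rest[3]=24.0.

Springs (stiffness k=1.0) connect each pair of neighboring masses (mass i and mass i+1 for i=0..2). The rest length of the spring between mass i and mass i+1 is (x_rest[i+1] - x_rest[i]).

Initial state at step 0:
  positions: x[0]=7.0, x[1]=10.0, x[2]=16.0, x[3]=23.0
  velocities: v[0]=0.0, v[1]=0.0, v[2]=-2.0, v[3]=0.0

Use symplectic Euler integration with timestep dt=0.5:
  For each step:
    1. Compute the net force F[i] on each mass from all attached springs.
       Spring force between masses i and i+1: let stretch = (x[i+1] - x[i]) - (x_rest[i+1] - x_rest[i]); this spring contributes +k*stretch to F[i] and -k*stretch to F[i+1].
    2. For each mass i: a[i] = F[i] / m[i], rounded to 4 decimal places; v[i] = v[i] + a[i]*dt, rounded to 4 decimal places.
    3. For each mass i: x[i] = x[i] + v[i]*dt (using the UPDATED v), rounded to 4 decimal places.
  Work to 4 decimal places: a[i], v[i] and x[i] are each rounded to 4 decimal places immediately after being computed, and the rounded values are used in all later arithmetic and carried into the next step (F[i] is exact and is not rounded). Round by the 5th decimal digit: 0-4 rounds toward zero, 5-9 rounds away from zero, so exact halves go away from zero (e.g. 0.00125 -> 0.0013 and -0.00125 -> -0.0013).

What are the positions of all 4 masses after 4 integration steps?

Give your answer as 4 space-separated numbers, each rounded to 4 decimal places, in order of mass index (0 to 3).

Answer: 3.4376 10.9219 17.0157 20.6251

Derivation:
Step 0: x=[7.0000 10.0000 16.0000 23.0000] v=[0.0000 0.0000 -2.0000 0.0000]
Step 1: x=[6.2500 10.7500 15.2500 22.7500] v=[-1.5000 1.5000 -1.5000 -0.5000]
Step 2: x=[5.1250 11.5000 15.2500 22.1250] v=[-2.2500 1.5000 0.0000 -1.2500]
Step 3: x=[4.0938 11.5938 16.0313 21.2813] v=[-2.0625 0.1875 1.5625 -1.6875]
Step 4: x=[3.4376 10.9219 17.0157 20.6251] v=[-1.3125 -1.3438 1.9688 -1.3125]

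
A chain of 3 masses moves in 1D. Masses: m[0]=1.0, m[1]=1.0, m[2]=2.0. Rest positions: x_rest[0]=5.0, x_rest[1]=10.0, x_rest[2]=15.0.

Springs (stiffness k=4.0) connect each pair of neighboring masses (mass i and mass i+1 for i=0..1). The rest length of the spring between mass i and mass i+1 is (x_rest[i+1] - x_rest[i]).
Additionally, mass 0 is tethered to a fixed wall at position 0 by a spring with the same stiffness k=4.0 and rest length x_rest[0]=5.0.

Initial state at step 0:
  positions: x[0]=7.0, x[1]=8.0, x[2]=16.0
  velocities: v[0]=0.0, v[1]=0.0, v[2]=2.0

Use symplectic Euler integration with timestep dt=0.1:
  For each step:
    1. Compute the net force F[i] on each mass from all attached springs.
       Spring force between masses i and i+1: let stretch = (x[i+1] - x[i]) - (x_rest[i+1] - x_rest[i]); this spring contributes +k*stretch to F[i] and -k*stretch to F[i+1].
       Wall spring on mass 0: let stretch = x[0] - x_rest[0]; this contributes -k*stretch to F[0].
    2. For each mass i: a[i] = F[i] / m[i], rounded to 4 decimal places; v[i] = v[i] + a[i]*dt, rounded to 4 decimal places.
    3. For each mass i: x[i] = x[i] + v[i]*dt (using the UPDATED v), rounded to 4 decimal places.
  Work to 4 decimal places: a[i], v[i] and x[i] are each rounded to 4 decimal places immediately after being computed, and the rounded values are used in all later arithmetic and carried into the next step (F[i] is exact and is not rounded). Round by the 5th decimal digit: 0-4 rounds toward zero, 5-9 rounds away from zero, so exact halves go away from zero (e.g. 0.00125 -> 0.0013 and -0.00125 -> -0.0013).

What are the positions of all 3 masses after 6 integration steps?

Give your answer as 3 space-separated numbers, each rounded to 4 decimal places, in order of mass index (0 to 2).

Answer: 3.8048 12.0434 16.2239

Derivation:
Step 0: x=[7.0000 8.0000 16.0000] v=[0.0000 0.0000 2.0000]
Step 1: x=[6.7600 8.2800 16.1400] v=[-2.4000 2.8000 1.4000]
Step 2: x=[6.3104 8.8136 16.2228] v=[-4.4960 5.3360 0.8280]
Step 3: x=[5.7085 9.5434 16.2574] v=[-6.0189 7.2984 0.3462]
Step 4: x=[5.0317 10.3884 16.2577] v=[-6.7683 8.4500 0.0034]
Step 5: x=[4.3679 11.2539 16.2407] v=[-6.6383 8.6550 -0.1705]
Step 6: x=[3.8048 12.0434 16.2239] v=[-5.6311 7.8953 -0.1679]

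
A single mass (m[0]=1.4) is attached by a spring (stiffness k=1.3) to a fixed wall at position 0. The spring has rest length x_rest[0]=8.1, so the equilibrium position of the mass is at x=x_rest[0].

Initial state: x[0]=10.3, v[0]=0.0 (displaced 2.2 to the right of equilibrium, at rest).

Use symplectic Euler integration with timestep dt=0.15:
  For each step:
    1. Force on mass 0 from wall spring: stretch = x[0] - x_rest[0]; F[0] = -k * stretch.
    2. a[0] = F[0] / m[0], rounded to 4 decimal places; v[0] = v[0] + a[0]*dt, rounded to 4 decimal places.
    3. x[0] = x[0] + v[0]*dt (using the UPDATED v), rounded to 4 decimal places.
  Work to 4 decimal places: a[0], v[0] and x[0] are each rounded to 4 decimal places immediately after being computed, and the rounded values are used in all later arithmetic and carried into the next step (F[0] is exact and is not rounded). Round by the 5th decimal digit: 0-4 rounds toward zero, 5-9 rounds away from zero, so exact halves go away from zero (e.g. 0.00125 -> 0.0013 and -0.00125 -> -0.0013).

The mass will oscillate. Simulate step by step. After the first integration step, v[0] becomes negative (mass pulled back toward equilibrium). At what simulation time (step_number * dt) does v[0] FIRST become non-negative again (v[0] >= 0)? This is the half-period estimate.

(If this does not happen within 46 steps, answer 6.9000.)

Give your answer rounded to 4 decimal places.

Step 0: x=[10.3000] v=[0.0000]
Step 1: x=[10.2540] v=[-0.3064]
Step 2: x=[10.1630] v=[-0.6064]
Step 3: x=[10.0289] v=[-0.8937]
Step 4: x=[9.8545] v=[-1.1624]
Step 5: x=[9.6435] v=[-1.4068]
Step 6: x=[9.4002] v=[-1.6218]
Step 7: x=[9.1298] v=[-1.8029]
Step 8: x=[8.8379] v=[-1.9463]
Step 9: x=[8.5305] v=[-2.0491]
Step 10: x=[8.2141] v=[-2.1091]
Step 11: x=[7.8954] v=[-2.1250]
Step 12: x=[7.5809] v=[-2.0965]
Step 13: x=[7.2773] v=[-2.0242]
Step 14: x=[6.9909] v=[-1.9096]
Step 15: x=[6.7276] v=[-1.7551]
Step 16: x=[6.4930] v=[-1.5639]
Step 17: x=[6.2920] v=[-1.3401]
Step 18: x=[6.1288] v=[-1.0883]
Step 19: x=[6.0067] v=[-0.8137]
Step 20: x=[5.9284] v=[-0.5221]
Step 21: x=[5.8955] v=[-0.2196]
Step 22: x=[5.9086] v=[0.0875]
First v>=0 after going negative at step 22, time=3.3000

Answer: 3.3000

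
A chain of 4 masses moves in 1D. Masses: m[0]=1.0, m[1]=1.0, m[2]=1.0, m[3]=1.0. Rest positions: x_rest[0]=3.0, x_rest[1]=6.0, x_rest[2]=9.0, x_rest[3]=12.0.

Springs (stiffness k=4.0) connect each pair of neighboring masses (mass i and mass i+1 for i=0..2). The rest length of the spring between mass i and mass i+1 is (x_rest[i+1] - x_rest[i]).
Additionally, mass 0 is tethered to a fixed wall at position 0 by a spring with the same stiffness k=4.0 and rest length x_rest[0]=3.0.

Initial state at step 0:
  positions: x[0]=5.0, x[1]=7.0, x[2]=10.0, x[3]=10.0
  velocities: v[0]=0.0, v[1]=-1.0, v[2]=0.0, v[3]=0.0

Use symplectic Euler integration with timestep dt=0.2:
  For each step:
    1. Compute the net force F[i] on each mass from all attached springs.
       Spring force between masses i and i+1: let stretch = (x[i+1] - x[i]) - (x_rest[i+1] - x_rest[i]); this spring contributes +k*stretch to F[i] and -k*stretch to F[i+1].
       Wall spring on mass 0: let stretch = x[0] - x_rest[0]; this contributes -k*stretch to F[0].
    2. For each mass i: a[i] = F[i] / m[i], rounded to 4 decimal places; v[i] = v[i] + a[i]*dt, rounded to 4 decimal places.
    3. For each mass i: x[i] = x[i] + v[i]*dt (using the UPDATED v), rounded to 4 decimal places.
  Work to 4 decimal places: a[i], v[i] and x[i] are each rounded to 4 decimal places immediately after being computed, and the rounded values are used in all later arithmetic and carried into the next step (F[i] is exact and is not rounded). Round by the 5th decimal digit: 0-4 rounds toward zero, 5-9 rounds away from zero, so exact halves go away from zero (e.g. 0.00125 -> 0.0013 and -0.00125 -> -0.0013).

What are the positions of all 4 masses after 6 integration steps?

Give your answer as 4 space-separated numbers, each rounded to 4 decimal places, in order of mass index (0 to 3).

Step 0: x=[5.0000 7.0000 10.0000 10.0000] v=[0.0000 -1.0000 0.0000 0.0000]
Step 1: x=[4.5200 6.9600 9.5200 10.4800] v=[-2.4000 -0.2000 -2.4000 2.4000]
Step 2: x=[3.7072 6.9392 8.7840 11.2864] v=[-4.0640 -0.1040 -3.6800 4.0320]
Step 3: x=[2.8184 6.6964 8.1532 12.1724] v=[-4.4442 -1.2138 -3.1539 4.4301]
Step 4: x=[2.0991 6.0662 7.9324 12.8953] v=[-3.5965 -3.1508 -1.1040 3.6147]
Step 5: x=[1.6787 5.0999 8.2071 13.3042] v=[-2.1021 -4.8315 1.3734 2.0444]
Step 6: x=[1.5371 4.0834 8.8002 13.3775] v=[-0.7081 -5.0827 2.9653 0.3667]

Answer: 1.5371 4.0834 8.8002 13.3775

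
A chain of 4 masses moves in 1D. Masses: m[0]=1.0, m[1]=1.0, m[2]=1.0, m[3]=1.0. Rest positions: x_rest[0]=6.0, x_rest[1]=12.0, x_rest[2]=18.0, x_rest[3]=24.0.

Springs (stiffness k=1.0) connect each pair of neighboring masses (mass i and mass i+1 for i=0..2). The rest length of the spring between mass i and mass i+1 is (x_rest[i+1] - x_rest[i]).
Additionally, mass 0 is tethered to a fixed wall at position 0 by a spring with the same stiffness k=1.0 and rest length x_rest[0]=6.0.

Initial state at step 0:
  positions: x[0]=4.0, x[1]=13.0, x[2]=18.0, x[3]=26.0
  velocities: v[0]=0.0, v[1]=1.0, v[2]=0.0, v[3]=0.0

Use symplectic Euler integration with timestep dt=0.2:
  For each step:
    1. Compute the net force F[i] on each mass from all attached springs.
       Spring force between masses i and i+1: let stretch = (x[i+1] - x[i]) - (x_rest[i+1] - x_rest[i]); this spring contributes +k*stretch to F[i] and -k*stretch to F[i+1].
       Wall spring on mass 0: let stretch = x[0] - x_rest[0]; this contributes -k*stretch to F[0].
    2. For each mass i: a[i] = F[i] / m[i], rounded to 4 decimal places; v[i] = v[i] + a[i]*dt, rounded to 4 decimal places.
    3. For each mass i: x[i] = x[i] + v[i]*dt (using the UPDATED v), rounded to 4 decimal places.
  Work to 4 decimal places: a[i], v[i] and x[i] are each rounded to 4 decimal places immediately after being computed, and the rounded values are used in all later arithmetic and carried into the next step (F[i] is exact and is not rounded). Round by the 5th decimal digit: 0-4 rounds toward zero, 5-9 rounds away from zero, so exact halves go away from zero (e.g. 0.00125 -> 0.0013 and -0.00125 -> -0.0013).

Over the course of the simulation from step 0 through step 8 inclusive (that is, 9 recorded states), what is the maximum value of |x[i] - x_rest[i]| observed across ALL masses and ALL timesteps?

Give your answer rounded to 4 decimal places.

Answer: 2.0293

Derivation:
Step 0: x=[4.0000 13.0000 18.0000 26.0000] v=[0.0000 1.0000 0.0000 0.0000]
Step 1: x=[4.2000 13.0400 18.1200 25.9200] v=[1.0000 0.2000 0.6000 -0.4000]
Step 2: x=[4.5856 12.9296 18.3488 25.7680] v=[1.9280 -0.5520 1.1440 -0.7600]
Step 3: x=[5.1215 12.7022 18.6576 25.5592] v=[2.6797 -1.1370 1.5440 -1.0438]
Step 4: x=[5.7558 12.4098 19.0042 25.3144] v=[3.1715 -1.4621 1.7332 -1.2241]
Step 5: x=[6.4260 12.1150 19.3395 25.0572] v=[3.3511 -1.4740 1.6764 -1.2861]
Step 6: x=[7.0667 11.8816 19.6145 24.8113] v=[3.2037 -1.1669 1.3750 -1.2296]
Step 7: x=[7.6174 11.7649 19.7881 24.5975] v=[2.7533 -0.5833 0.8678 -1.0690]
Step 8: x=[8.0293 11.8033 19.8331 24.4313] v=[2.0593 0.1918 0.2250 -0.8309]
Max displacement = 2.0293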